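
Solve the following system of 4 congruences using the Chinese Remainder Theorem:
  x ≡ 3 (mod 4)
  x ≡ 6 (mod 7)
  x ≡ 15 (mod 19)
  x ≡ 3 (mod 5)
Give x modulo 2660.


Product of moduli M = 4 · 7 · 19 · 5 = 2660.
Merge one congruence at a time:
  Start: x ≡ 3 (mod 4).
  Combine with x ≡ 6 (mod 7); new modulus lcm = 28.
    Write x = 3 + 4·t and substitute into x ≡ 6 (mod 7): 4·t ≡ 6 − 3 = 3 (mod 7).
    The inverse of 4 mod 7 is 2 (since 4·2 = 8 = 1·7 + 1), so t ≡ 2·3 = 6 ≡ 6 (mod 7).
    Then x = 3 + 4·6 = 27, valid modulo lcm(4, 7) = 28: x ≡ 27 (mod 28).
  Combine with x ≡ 15 (mod 19); new modulus lcm = 532.
    Write x = 27 + 28·t and substitute into x ≡ 15 (mod 19): 28·t ≡ 15 − 27 = -12 (mod 19).
    Reduce coefficients mod 19: 9·t ≡ 7 (mod 19).
    The inverse of 9 mod 19 is 17 (since 9·17 = 153 = 8·19 + 1), so t ≡ 17·7 = 119 ≡ 5 (mod 19).
    Then x = 27 + 28·5 = 167, valid modulo lcm(28, 19) = 532: x ≡ 167 (mod 532).
  Combine with x ≡ 3 (mod 5); new modulus lcm = 2660.
    Write x = 167 + 532·t and substitute into x ≡ 3 (mod 5): 532·t ≡ 3 − 167 = -164 (mod 5).
    Reduce coefficients mod 5: 2·t ≡ 1 (mod 5).
    The inverse of 2 mod 5 is 3 (since 2·3 = 6 = 1·5 + 1), so t ≡ 3·1 = 3 ≡ 3 (mod 5).
    Then x = 167 + 532·3 = 1763, valid modulo lcm(532, 5) = 2660: x ≡ 1763 (mod 2660).
Verify against each original: 1763 mod 4 = 3, 1763 mod 7 = 6, 1763 mod 19 = 15, 1763 mod 5 = 3.

x ≡ 1763 (mod 2660).


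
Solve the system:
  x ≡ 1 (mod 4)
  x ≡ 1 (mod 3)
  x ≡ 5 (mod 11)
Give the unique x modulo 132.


Moduli 4, 3, 11 are pairwise coprime; by CRT there is a unique solution modulo M = 4 · 3 · 11 = 132.
Solve pairwise, accumulating the modulus:
  Start with x ≡ 1 (mod 4).
  Combine with x ≡ 1 (mod 3): since gcd(4, 3) = 1, we get a unique residue mod 12.
    Write x = 1 + 4·t and substitute into x ≡ 1 (mod 3): 4·t ≡ 1 − 1 = 0 (mod 3).
    Reduce coefficients mod 3: 1·t ≡ 0 (mod 3).
    So t ≡ 0 (mod 3).
    Then x = 1 + 4·0 = 1, valid modulo lcm(4, 3) = 12: x ≡ 1 (mod 12).
  Combine with x ≡ 5 (mod 11): since gcd(12, 11) = 1, we get a unique residue mod 132.
    Write x = 1 + 12·t and substitute into x ≡ 5 (mod 11): 12·t ≡ 5 − 1 = 4 (mod 11).
    Reduce coefficients mod 11: 1·t ≡ 4 (mod 11).
    So t ≡ 4 (mod 11).
    Then x = 1 + 12·4 = 49, valid modulo lcm(12, 11) = 132: x ≡ 49 (mod 132).
Verify: 49 mod 4 = 1 ✓, 49 mod 3 = 1 ✓, 49 mod 11 = 5 ✓.

x ≡ 49 (mod 132).


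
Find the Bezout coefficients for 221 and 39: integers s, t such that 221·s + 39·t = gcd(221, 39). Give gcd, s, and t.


Euclidean algorithm on (221, 39) — divide until remainder is 0:
  221 = 5 · 39 + 26
  39 = 1 · 26 + 13
  26 = 2 · 13 + 0
gcd(221, 39) = 13.
Track Bezout coefficients alongside the remainders: start with r₀ = 221 = a·1 + b·0 (s = 1, t = 0) and r₁ = 39 = a·0 + b·1 (s = 0, t = 1); each new remainder r_{k+1} = r_{k-1} − q_k·r_k inherits s_{k+1} = s_{k-1} − q_k·s_k, t_{k+1} = t_{k-1} − q_k·t_k, so r_k = a·s_k + b·t_k at every step:
  q = 5: r = 26, s = 1 − 5·0 = 1, t = 0 − 5·1 = -5  (check: 221·1 + 39·(-5) = 26)
  q = 1: r = 13, s = 0 − 1·1 = -1, t = 1 − 1·(-5) = 6  (check: 221·(-1) + 39·6 = 13)
The row with r = 13 (the gcd) gives the Bezout coefficients s = -1, t = 6.
Result: 221 · (-1) + 39 · (6) = 13.

gcd(221, 39) = 13; s = -1, t = 6 (check: 221·(-1) + 39·6 = 13).


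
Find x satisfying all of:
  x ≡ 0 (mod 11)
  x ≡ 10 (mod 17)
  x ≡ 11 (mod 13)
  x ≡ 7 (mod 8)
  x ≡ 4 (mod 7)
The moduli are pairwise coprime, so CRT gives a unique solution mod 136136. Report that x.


Product of moduli M = 11 · 17 · 13 · 8 · 7 = 136136.
Merge one congruence at a time:
  Start: x ≡ 0 (mod 11).
  Combine with x ≡ 10 (mod 17); new modulus lcm = 187.
    Write x = 0 + 11·t and substitute into x ≡ 10 (mod 17): 11·t ≡ 10 − 0 = 10 (mod 17).
    The inverse of 11 mod 17 is 14 (since 11·14 = 154 = 9·17 + 1), so t ≡ 14·10 = 140 ≡ 4 (mod 17).
    Then x = 0 + 11·4 = 44, valid modulo lcm(11, 17) = 187: x ≡ 44 (mod 187).
  Combine with x ≡ 11 (mod 13); new modulus lcm = 2431.
    Write x = 44 + 187·t and substitute into x ≡ 11 (mod 13): 187·t ≡ 11 − 44 = -33 (mod 13).
    Reduce coefficients mod 13: 5·t ≡ 6 (mod 13).
    The inverse of 5 mod 13 is 8 (since 5·8 = 40 = 3·13 + 1), so t ≡ 8·6 = 48 ≡ 9 (mod 13).
    Then x = 44 + 187·9 = 1727, valid modulo lcm(187, 13) = 2431: x ≡ 1727 (mod 2431).
  Combine with x ≡ 7 (mod 8); new modulus lcm = 19448.
    Write x = 1727 + 2431·t and substitute into x ≡ 7 (mod 8): 2431·t ≡ 7 − 1727 = -1720 (mod 8).
    Reduce coefficients mod 8: 7·t ≡ 0 (mod 8).
    The inverse of 7 mod 8 is 7 (since 7·7 = 49 = 6·8 + 1), so t ≡ 7·0 = 0 ≡ 0 (mod 8).
    Then x = 1727 + 2431·0 = 1727, valid modulo lcm(2431, 8) = 19448: x ≡ 1727 (mod 19448).
  Combine with x ≡ 4 (mod 7); new modulus lcm = 136136.
    Write x = 1727 + 19448·t and substitute into x ≡ 4 (mod 7): 19448·t ≡ 4 − 1727 = -1723 (mod 7).
    Reduce coefficients mod 7: 2·t ≡ 6 (mod 7).
    The inverse of 2 mod 7 is 4 (since 2·4 = 8 = 1·7 + 1), so t ≡ 4·6 = 24 ≡ 3 (mod 7).
    Then x = 1727 + 19448·3 = 60071, valid modulo lcm(19448, 7) = 136136: x ≡ 60071 (mod 136136).
Verify against each original: 60071 mod 11 = 0, 60071 mod 17 = 10, 60071 mod 13 = 11, 60071 mod 8 = 7, 60071 mod 7 = 4.

x ≡ 60071 (mod 136136).


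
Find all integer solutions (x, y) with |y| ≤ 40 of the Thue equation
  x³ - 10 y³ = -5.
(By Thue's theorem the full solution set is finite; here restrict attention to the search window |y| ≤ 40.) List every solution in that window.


The equation is x³ - 10y³ = -5. For fixed y, x³ = 10·y³ − 5, so a solution requires the RHS to be a perfect cube.
Strategy: iterate y from -40 to 40, compute RHS = 10·y³ − 5, and check whether it is a (positive or negative) perfect cube.
Check small values of y:
  y = 0: RHS = -5 is not a perfect cube.
  y = 1: RHS = 5 is not a perfect cube.
  y = -1: RHS = -15 is not a perfect cube.
  y = 2: RHS = 75 is not a perfect cube.
  y = -2: RHS = -85 is not a perfect cube.
  y = 3: RHS = 265 is not a perfect cube.
  y = -3: RHS = -275 is not a perfect cube.
Continuing the search up to |y| = 40 finds no solutions either.
No (x, y) in the scanned range satisfies the equation.

No integer solutions with |y| ≤ 40.


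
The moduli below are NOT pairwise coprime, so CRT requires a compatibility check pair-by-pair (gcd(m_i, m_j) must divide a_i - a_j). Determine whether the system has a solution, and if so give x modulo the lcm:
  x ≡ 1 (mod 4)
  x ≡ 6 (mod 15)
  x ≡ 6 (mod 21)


Moduli 4, 15, 21 are not pairwise coprime, so CRT works modulo lcm(m_i) when all pairwise compatibility conditions hold.
Pairwise compatibility: gcd(m_i, m_j) must divide a_i - a_j for every pair.
Merge one congruence at a time:
  Start: x ≡ 1 (mod 4).
  Combine with x ≡ 6 (mod 15): gcd(4, 15) = 1; 6 - 1 = 5, which IS divisible by 1, so compatible.
    Write x = 1 + 4·t and substitute into x ≡ 6 (mod 15): 4·t ≡ 6 − 1 = 5 (mod 15).
    The inverse of 4 mod 15 is 4 (since 4·4 = 16 = 1·15 + 1), so t ≡ 4·5 = 20 ≡ 5 (mod 15).
    Then x = 1 + 4·5 = 21, valid modulo lcm(4, 15) = 60: x ≡ 21 (mod 60).
  Combine with x ≡ 6 (mod 21): gcd(60, 21) = 3; 6 - 21 = -15, which IS divisible by 3, so compatible.
    Write x = 21 + 60·t and substitute into x ≡ 6 (mod 21): 60·t ≡ 6 − 21 = -15 (mod 21).
    Divide the congruence (and modulus) by g = 3: 20·t ≡ -5 (mod 7).
    Reduce coefficients mod 7: 6·t ≡ 2 (mod 7).
    The inverse of 6 mod 7 is 6 (since 6·6 = 36 = 5·7 + 1), so t ≡ 6·2 = 12 ≡ 5 (mod 7).
    Then x = 21 + 60·5 = 321, valid modulo lcm(60, 21) = 420: x ≡ 321 (mod 420).
Verify: 321 mod 4 = 1, 321 mod 15 = 6, 321 mod 21 = 6.

x ≡ 321 (mod 420).


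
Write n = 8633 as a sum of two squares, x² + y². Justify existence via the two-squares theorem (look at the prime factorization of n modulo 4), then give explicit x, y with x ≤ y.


Step 1: Factor n = 8633 = 89 · 97.
Step 2: Check the mod-4 condition on each prime factor: 89 ≡ 1 (mod 4), exponent 1; 97 ≡ 1 (mod 4), exponent 1.
All primes ≡ 3 (mod 4) appear to even exponent (or don't appear), so by the two-squares theorem n IS expressible as a sum of two squares.
Step 3: Build a representation. Here n = 89 · 97 is a product of primes ≡ 1 (mod 4). Each prime p ≡ 1 (mod 4) is itself a sum of two squares; find a² by testing p − a² for a perfect square:
  89: 89 − 1² = 88, 89 − 2² = 85, 89 − 3² = 80, 89 − 4² = 73, 89 − 5² = 64 = 8² ⇒ 89 = 5² + 8².
  97: 97 − 1² = 96, 97 − 2² = 93, 97 − 3² = 88, 97 − 4² = 81 = 9² ⇒ 97 = 4² + 9².
  Combine using the Brahmagupta–Fibonacci identity (a² + b²)(c² + d²) = (ac − bd)² + (ad + bc)² = (ac + bd)² + (ad − bc)²:
  89 · 97 = 8633: from (5² + 8²)(4² + 9²), take (5·4 − 8·9, 5·9 + 8·4) = (20 − 72, 45 + 32) = (-52, 77); dropping signs (only squares matter) gives (52, 77); check 52² + 77² = 2704 + 5929 = 8633 ✓.
Step 4: Order so x ≤ y and verify: 52² + 77² = 2704 + 5929 = 8633 = n. ✓

n = 8633 = 52² + 77² (one valid representation with x ≤ y).


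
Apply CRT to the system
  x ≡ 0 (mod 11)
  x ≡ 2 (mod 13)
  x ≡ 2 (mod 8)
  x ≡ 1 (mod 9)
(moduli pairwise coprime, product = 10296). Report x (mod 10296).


Product of moduli M = 11 · 13 · 8 · 9 = 10296.
Merge one congruence at a time:
  Start: x ≡ 0 (mod 11).
  Combine with x ≡ 2 (mod 13); new modulus lcm = 143.
    Write x = 0 + 11·t and substitute into x ≡ 2 (mod 13): 11·t ≡ 2 − 0 = 2 (mod 13).
    The inverse of 11 mod 13 is 6 (since 11·6 = 66 = 5·13 + 1), so t ≡ 6·2 = 12 ≡ 12 (mod 13).
    Then x = 0 + 11·12 = 132, valid modulo lcm(11, 13) = 143: x ≡ 132 (mod 143).
  Combine with x ≡ 2 (mod 8); new modulus lcm = 1144.
    Write x = 132 + 143·t and substitute into x ≡ 2 (mod 8): 143·t ≡ 2 − 132 = -130 (mod 8).
    Reduce coefficients mod 8: 7·t ≡ 6 (mod 8).
    The inverse of 7 mod 8 is 7 (since 7·7 = 49 = 6·8 + 1), so t ≡ 7·6 = 42 ≡ 2 (mod 8).
    Then x = 132 + 143·2 = 418, valid modulo lcm(143, 8) = 1144: x ≡ 418 (mod 1144).
  Combine with x ≡ 1 (mod 9); new modulus lcm = 10296.
    Write x = 418 + 1144·t and substitute into x ≡ 1 (mod 9): 1144·t ≡ 1 − 418 = -417 (mod 9).
    Reduce coefficients mod 9: 1·t ≡ 6 (mod 9).
    So t ≡ 6 (mod 9).
    Then x = 418 + 1144·6 = 7282, valid modulo lcm(1144, 9) = 10296: x ≡ 7282 (mod 10296).
Verify against each original: 7282 mod 11 = 0, 7282 mod 13 = 2, 7282 mod 8 = 2, 7282 mod 9 = 1.

x ≡ 7282 (mod 10296).


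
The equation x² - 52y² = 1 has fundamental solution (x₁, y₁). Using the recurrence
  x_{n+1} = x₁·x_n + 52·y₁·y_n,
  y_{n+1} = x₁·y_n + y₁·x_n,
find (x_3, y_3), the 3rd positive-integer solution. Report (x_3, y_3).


Step 1: Find the fundamental solution (x₁, y₁) of x² - 52y² = 1.
  Expand √52 as a continued fraction. a₀ = ⌊√52⌋ = 7; iterate m_{k+1} = d_k·a_k − m_k, d_{k+1} = (52 − m_{k+1}²)/d_k, a_{k+1} = ⌊(a₀ + m_{k+1})/d_{k+1}⌋ (starting m₀ = 0, d₀ = 1), with convergents p_k = a_k·p_{k-1} + p_{k-2}, q_k = a_k·q_{k-1} + q_{k-2} (p₋₁ = 1, q₋₁ = 0):
  k = 0: a₀ = 7; p₀/q₀ = 7/1; p₀² − 52·q₀² = 49 − 52 = -3.
  k = 1: m = 7, d = 3, a = ⌊(7 + 7)/3⌋ = 4; p/q = (4·7 + 1)/(4·1 + 0) = 29/4; p² − 52·q² = 841 − 832 = 9.
  k = 2: m = 5, d = 9, a = ⌊(7 + 5)/9⌋ = 1; p/q = (1·29 + 7)/(1·4 + 1) = 36/5; p² − 52·q² = 1296 − 1300 = -4.
  k = 3: m = 4, d = 4, a = ⌊(7 + 4)/4⌋ = 2; p/q = (2·36 + 29)/(2·5 + 4) = 101/14; p² − 52·q² = 10201 − 10192 = 9.
  k = 4: m = 4, d = 9, a = ⌊(7 + 4)/9⌋ = 1; p/q = (1·101 + 36)/(1·14 + 5) = 137/19; p² − 52·q² = 18769 − 18772 = -3.
  k = 5: m = 5, d = 3, a = ⌊(7 + 5)/3⌋ = 4; p/q = (4·137 + 101)/(4·19 + 14) = 649/90; p² − 52·q² = 421201 − 421200 = 1.
  The first convergent with p² − 52·q² = 1 gives the fundamental solution (x₁, y₁) = (649, 90).
Step 2: Apply the recurrence (x_{n+1}, y_{n+1}) = (x₁x_n + 52y₁y_n, x₁y_n + y₁x_n) repeatedly.
  From (x_1, y_1) = (649, 90): x_2 = 649·649 + 52·90·90 = 842401; y_2 = 649·90 + 90·649 = 116820.
  From (x_2, y_2) = (842401, 116820): x_3 = 649·842401 + 52·90·116820 = 1093435849; y_3 = 649·116820 + 90·842401 = 151632270.
Step 3: Verify x_3² - 52·y_3² = 1195601955878350801 - 1195601955878350800 = 1 (should be 1). ✓

(x_1, y_1) = (649, 90); (x_3, y_3) = (1093435849, 151632270).


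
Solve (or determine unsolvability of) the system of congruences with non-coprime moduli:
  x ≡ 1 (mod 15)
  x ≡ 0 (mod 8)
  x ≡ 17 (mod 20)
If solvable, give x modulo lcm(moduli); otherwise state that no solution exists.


Moduli 15, 8, 20 are not pairwise coprime, so CRT works modulo lcm(m_i) when all pairwise compatibility conditions hold.
Pairwise compatibility: gcd(m_i, m_j) must divide a_i - a_j for every pair.
Merge one congruence at a time:
  Start: x ≡ 1 (mod 15).
  Combine with x ≡ 0 (mod 8): gcd(15, 8) = 1; 0 - 1 = -1, which IS divisible by 1, so compatible.
    Write x = 1 + 15·t and substitute into x ≡ 0 (mod 8): 15·t ≡ 0 − 1 = -1 (mod 8).
    Reduce coefficients mod 8: 7·t ≡ 7 (mod 8).
    The inverse of 7 mod 8 is 7 (since 7·7 = 49 = 6·8 + 1), so t ≡ 7·7 = 49 ≡ 1 (mod 8).
    Then x = 1 + 15·1 = 16, valid modulo lcm(15, 8) = 120: x ≡ 16 (mod 120).
  Combine with x ≡ 17 (mod 20): gcd(120, 20) = 20, and 17 - 16 = 1 is NOT divisible by 20.
    ⇒ system is inconsistent (no integer solution).

No solution (the system is inconsistent).


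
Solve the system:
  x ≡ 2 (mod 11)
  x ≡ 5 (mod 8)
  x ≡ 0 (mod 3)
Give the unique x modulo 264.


Moduli 11, 8, 3 are pairwise coprime; by CRT there is a unique solution modulo M = 11 · 8 · 3 = 264.
Solve pairwise, accumulating the modulus:
  Start with x ≡ 2 (mod 11).
  Combine with x ≡ 5 (mod 8): since gcd(11, 8) = 1, we get a unique residue mod 88.
    Write x = 2 + 11·t and substitute into x ≡ 5 (mod 8): 11·t ≡ 5 − 2 = 3 (mod 8).
    Reduce coefficients mod 8: 3·t ≡ 3 (mod 8).
    The inverse of 3 mod 8 is 3 (since 3·3 = 9 = 1·8 + 1), so t ≡ 3·3 = 9 ≡ 1 (mod 8).
    Then x = 2 + 11·1 = 13, valid modulo lcm(11, 8) = 88: x ≡ 13 (mod 88).
  Combine with x ≡ 0 (mod 3): since gcd(88, 3) = 1, we get a unique residue mod 264.
    Write x = 13 + 88·t and substitute into x ≡ 0 (mod 3): 88·t ≡ 0 − 13 = -13 (mod 3).
    Reduce coefficients mod 3: 1·t ≡ 2 (mod 3).
    So t ≡ 2 (mod 3).
    Then x = 13 + 88·2 = 189, valid modulo lcm(88, 3) = 264: x ≡ 189 (mod 264).
Verify: 189 mod 11 = 2 ✓, 189 mod 8 = 5 ✓, 189 mod 3 = 0 ✓.

x ≡ 189 (mod 264).


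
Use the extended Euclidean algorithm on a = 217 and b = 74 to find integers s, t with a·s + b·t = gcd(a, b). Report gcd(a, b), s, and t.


Euclidean algorithm on (217, 74) — divide until remainder is 0:
  217 = 2 · 74 + 69
  74 = 1 · 69 + 5
  69 = 13 · 5 + 4
  5 = 1 · 4 + 1
  4 = 4 · 1 + 0
gcd(217, 74) = 1.
Track Bezout coefficients alongside the remainders: start with r₀ = 217 = a·1 + b·0 (s = 1, t = 0) and r₁ = 74 = a·0 + b·1 (s = 0, t = 1); each new remainder r_{k+1} = r_{k-1} − q_k·r_k inherits s_{k+1} = s_{k-1} − q_k·s_k, t_{k+1} = t_{k-1} − q_k·t_k, so r_k = a·s_k + b·t_k at every step:
  q = 2: r = 69, s = 1 − 2·0 = 1, t = 0 − 2·1 = -2  (check: 217·1 + 74·(-2) = 69)
  q = 1: r = 5, s = 0 − 1·1 = -1, t = 1 − 1·(-2) = 3  (check: 217·(-1) + 74·3 = 5)
  q = 13: r = 4, s = 1 − 13·(-1) = 14, t = -2 − 13·3 = -41  (check: 217·14 + 74·(-41) = 4)
  q = 1: r = 1, s = -1 − 1·14 = -15, t = 3 − 1·(-41) = 44  (check: 217·(-15) + 74·44 = 1)
The row with r = 1 (the gcd) gives the Bezout coefficients s = -15, t = 44.
Result: 217 · (-15) + 74 · (44) = 1.

gcd(217, 74) = 1; s = -15, t = 44 (check: 217·(-15) + 74·44 = 1).


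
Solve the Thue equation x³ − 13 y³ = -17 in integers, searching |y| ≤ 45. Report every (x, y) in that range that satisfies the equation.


The equation is x³ - 13y³ = -17. For fixed y, x³ = 13·y³ − 17, so a solution requires the RHS to be a perfect cube.
Strategy: iterate y from -45 to 45, compute RHS = 13·y³ − 17, and check whether it is a (positive or negative) perfect cube.
Check small values of y:
  y = 0: RHS = -17 is not a perfect cube.
  y = 1: RHS = -4 is not a perfect cube.
  y = -1: RHS = -30 is not a perfect cube.
  y = 2: RHS = 87 is not a perfect cube.
  y = -2: RHS = -121 is not a perfect cube.
  y = 3: RHS = 334 is not a perfect cube.
  y = -3: RHS = -368 is not a perfect cube.
Continuing the search up to |y| = 45 finds no solutions either.
No (x, y) in the scanned range satisfies the equation.

No integer solutions with |y| ≤ 45.


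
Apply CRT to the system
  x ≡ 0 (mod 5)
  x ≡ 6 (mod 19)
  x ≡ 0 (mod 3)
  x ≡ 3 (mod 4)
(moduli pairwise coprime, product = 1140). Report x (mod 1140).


Product of moduli M = 5 · 19 · 3 · 4 = 1140.
Merge one congruence at a time:
  Start: x ≡ 0 (mod 5).
  Combine with x ≡ 6 (mod 19); new modulus lcm = 95.
    Write x = 0 + 5·t and substitute into x ≡ 6 (mod 19): 5·t ≡ 6 − 0 = 6 (mod 19).
    The inverse of 5 mod 19 is 4 (since 5·4 = 20 = 1·19 + 1), so t ≡ 4·6 = 24 ≡ 5 (mod 19).
    Then x = 0 + 5·5 = 25, valid modulo lcm(5, 19) = 95: x ≡ 25 (mod 95).
  Combine with x ≡ 0 (mod 3); new modulus lcm = 285.
    Write x = 25 + 95·t and substitute into x ≡ 0 (mod 3): 95·t ≡ 0 − 25 = -25 (mod 3).
    Reduce coefficients mod 3: 2·t ≡ 2 (mod 3).
    The inverse of 2 mod 3 is 2 (since 2·2 = 4 = 1·3 + 1), so t ≡ 2·2 = 4 ≡ 1 (mod 3).
    Then x = 25 + 95·1 = 120, valid modulo lcm(95, 3) = 285: x ≡ 120 (mod 285).
  Combine with x ≡ 3 (mod 4); new modulus lcm = 1140.
    Write x = 120 + 285·t and substitute into x ≡ 3 (mod 4): 285·t ≡ 3 − 120 = -117 (mod 4).
    Reduce coefficients mod 4: 1·t ≡ 3 (mod 4).
    So t ≡ 3 (mod 4).
    Then x = 120 + 285·3 = 975, valid modulo lcm(285, 4) = 1140: x ≡ 975 (mod 1140).
Verify against each original: 975 mod 5 = 0, 975 mod 19 = 6, 975 mod 3 = 0, 975 mod 4 = 3.

x ≡ 975 (mod 1140).


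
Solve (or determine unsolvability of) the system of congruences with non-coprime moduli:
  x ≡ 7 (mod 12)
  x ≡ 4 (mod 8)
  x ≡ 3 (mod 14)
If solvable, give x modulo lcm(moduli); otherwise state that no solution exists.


Moduli 12, 8, 14 are not pairwise coprime, so CRT works modulo lcm(m_i) when all pairwise compatibility conditions hold.
Pairwise compatibility: gcd(m_i, m_j) must divide a_i - a_j for every pair.
Merge one congruence at a time:
  Start: x ≡ 7 (mod 12).
  Combine with x ≡ 4 (mod 8): gcd(12, 8) = 4, and 4 - 7 = -3 is NOT divisible by 4.
    ⇒ system is inconsistent (no integer solution).

No solution (the system is inconsistent).


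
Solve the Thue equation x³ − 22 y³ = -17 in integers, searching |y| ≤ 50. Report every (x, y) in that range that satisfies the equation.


The equation is x³ - 22y³ = -17. For fixed y, x³ = 22·y³ − 17, so a solution requires the RHS to be a perfect cube.
Strategy: iterate y from -50 to 50, compute RHS = 22·y³ − 17, and check whether it is a (positive or negative) perfect cube.
Check small values of y:
  y = 0: RHS = -17 is not a perfect cube.
  y = 1: RHS = 5 is not a perfect cube.
  y = -1: RHS = -39 is not a perfect cube.
  y = 2: RHS = 159 is not a perfect cube.
  y = -2: RHS = -193 is not a perfect cube.
  y = 3: RHS = 577 is not a perfect cube.
  y = -3: RHS = -611 is not a perfect cube.
Continuing the search up to |y| = 50 finds no solutions either.
No (x, y) in the scanned range satisfies the equation.

No integer solutions with |y| ≤ 50.


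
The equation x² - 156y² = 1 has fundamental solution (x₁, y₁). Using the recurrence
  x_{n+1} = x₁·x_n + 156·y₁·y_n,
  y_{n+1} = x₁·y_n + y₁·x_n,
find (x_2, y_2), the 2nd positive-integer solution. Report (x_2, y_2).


Step 1: Find the fundamental solution (x₁, y₁) of x² - 156y² = 1.
  Expand √156 as a continued fraction. a₀ = ⌊√156⌋ = 12; iterate m_{k+1} = d_k·a_k − m_k, d_{k+1} = (156 − m_{k+1}²)/d_k, a_{k+1} = ⌊(a₀ + m_{k+1})/d_{k+1}⌋ (starting m₀ = 0, d₀ = 1), with convergents p_k = a_k·p_{k-1} + p_{k-2}, q_k = a_k·q_{k-1} + q_{k-2} (p₋₁ = 1, q₋₁ = 0):
  k = 0: a₀ = 12; p₀/q₀ = 12/1; p₀² − 156·q₀² = 144 − 156 = -12.
  k = 1: m = 12, d = 12, a = ⌊(12 + 12)/12⌋ = 2; p/q = (2·12 + 1)/(2·1 + 0) = 25/2; p² − 156·q² = 625 − 624 = 1.
  The first convergent with p² − 156·q² = 1 gives the fundamental solution (x₁, y₁) = (25, 2).
Step 2: Apply the recurrence (x_{n+1}, y_{n+1}) = (x₁x_n + 156y₁y_n, x₁y_n + y₁x_n) repeatedly.
  From (x_1, y_1) = (25, 2): x_2 = 25·25 + 156·2·2 = 1249; y_2 = 25·2 + 2·25 = 100.
Step 3: Verify x_2² - 156·y_2² = 1560001 - 1560000 = 1 (should be 1). ✓

(x_1, y_1) = (25, 2); (x_2, y_2) = (1249, 100).


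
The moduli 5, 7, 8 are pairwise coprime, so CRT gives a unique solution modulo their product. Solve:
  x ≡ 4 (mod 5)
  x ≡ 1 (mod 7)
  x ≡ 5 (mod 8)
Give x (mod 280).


Moduli 5, 7, 8 are pairwise coprime; by CRT there is a unique solution modulo M = 5 · 7 · 8 = 280.
Solve pairwise, accumulating the modulus:
  Start with x ≡ 4 (mod 5).
  Combine with x ≡ 1 (mod 7): since gcd(5, 7) = 1, we get a unique residue mod 35.
    Write x = 4 + 5·t and substitute into x ≡ 1 (mod 7): 5·t ≡ 1 − 4 = -3 (mod 7).
    Reduce coefficients mod 7: 5·t ≡ 4 (mod 7).
    The inverse of 5 mod 7 is 3 (since 5·3 = 15 = 2·7 + 1), so t ≡ 3·4 = 12 ≡ 5 (mod 7).
    Then x = 4 + 5·5 = 29, valid modulo lcm(5, 7) = 35: x ≡ 29 (mod 35).
  Combine with x ≡ 5 (mod 8): since gcd(35, 8) = 1, we get a unique residue mod 280.
    Write x = 29 + 35·t and substitute into x ≡ 5 (mod 8): 35·t ≡ 5 − 29 = -24 (mod 8).
    Reduce coefficients mod 8: 3·t ≡ 0 (mod 8).
    The inverse of 3 mod 8 is 3 (since 3·3 = 9 = 1·8 + 1), so t ≡ 3·0 = 0 ≡ 0 (mod 8).
    Then x = 29 + 35·0 = 29, valid modulo lcm(35, 8) = 280: x ≡ 29 (mod 280).
Verify: 29 mod 5 = 4 ✓, 29 mod 7 = 1 ✓, 29 mod 8 = 5 ✓.

x ≡ 29 (mod 280).


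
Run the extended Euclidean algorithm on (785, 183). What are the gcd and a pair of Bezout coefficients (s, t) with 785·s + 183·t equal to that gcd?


Euclidean algorithm on (785, 183) — divide until remainder is 0:
  785 = 4 · 183 + 53
  183 = 3 · 53 + 24
  53 = 2 · 24 + 5
  24 = 4 · 5 + 4
  5 = 1 · 4 + 1
  4 = 4 · 1 + 0
gcd(785, 183) = 1.
Track Bezout coefficients alongside the remainders: start with r₀ = 785 = a·1 + b·0 (s = 1, t = 0) and r₁ = 183 = a·0 + b·1 (s = 0, t = 1); each new remainder r_{k+1} = r_{k-1} − q_k·r_k inherits s_{k+1} = s_{k-1} − q_k·s_k, t_{k+1} = t_{k-1} − q_k·t_k, so r_k = a·s_k + b·t_k at every step:
  q = 4: r = 53, s = 1 − 4·0 = 1, t = 0 − 4·1 = -4  (check: 785·1 + 183·(-4) = 53)
  q = 3: r = 24, s = 0 − 3·1 = -3, t = 1 − 3·(-4) = 13  (check: 785·(-3) + 183·13 = 24)
  q = 2: r = 5, s = 1 − 2·(-3) = 7, t = -4 − 2·13 = -30  (check: 785·7 + 183·(-30) = 5)
  q = 4: r = 4, s = -3 − 4·7 = -31, t = 13 − 4·(-30) = 133  (check: 785·(-31) + 183·133 = 4)
  q = 1: r = 1, s = 7 − 1·(-31) = 38, t = -30 − 1·133 = -163  (check: 785·38 + 183·(-163) = 1)
The row with r = 1 (the gcd) gives the Bezout coefficients s = 38, t = -163.
Result: 785 · (38) + 183 · (-163) = 1.

gcd(785, 183) = 1; s = 38, t = -163 (check: 785·38 + 183·(-163) = 1).


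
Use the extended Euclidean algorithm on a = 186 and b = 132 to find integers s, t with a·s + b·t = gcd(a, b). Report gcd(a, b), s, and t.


Euclidean algorithm on (186, 132) — divide until remainder is 0:
  186 = 1 · 132 + 54
  132 = 2 · 54 + 24
  54 = 2 · 24 + 6
  24 = 4 · 6 + 0
gcd(186, 132) = 6.
Track Bezout coefficients alongside the remainders: start with r₀ = 186 = a·1 + b·0 (s = 1, t = 0) and r₁ = 132 = a·0 + b·1 (s = 0, t = 1); each new remainder r_{k+1} = r_{k-1} − q_k·r_k inherits s_{k+1} = s_{k-1} − q_k·s_k, t_{k+1} = t_{k-1} − q_k·t_k, so r_k = a·s_k + b·t_k at every step:
  q = 1: r = 54, s = 1 − 1·0 = 1, t = 0 − 1·1 = -1  (check: 186·1 + 132·(-1) = 54)
  q = 2: r = 24, s = 0 − 2·1 = -2, t = 1 − 2·(-1) = 3  (check: 186·(-2) + 132·3 = 24)
  q = 2: r = 6, s = 1 − 2·(-2) = 5, t = -1 − 2·3 = -7  (check: 186·5 + 132·(-7) = 6)
The row with r = 6 (the gcd) gives the Bezout coefficients s = 5, t = -7.
Result: 186 · (5) + 132 · (-7) = 6.

gcd(186, 132) = 6; s = 5, t = -7 (check: 186·5 + 132·(-7) = 6).


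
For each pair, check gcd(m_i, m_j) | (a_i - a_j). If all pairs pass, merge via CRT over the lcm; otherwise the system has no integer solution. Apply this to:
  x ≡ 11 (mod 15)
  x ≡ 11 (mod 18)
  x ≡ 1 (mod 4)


Moduli 15, 18, 4 are not pairwise coprime, so CRT works modulo lcm(m_i) when all pairwise compatibility conditions hold.
Pairwise compatibility: gcd(m_i, m_j) must divide a_i - a_j for every pair.
Merge one congruence at a time:
  Start: x ≡ 11 (mod 15).
  Combine with x ≡ 11 (mod 18): gcd(15, 18) = 3; 11 - 11 = 0, which IS divisible by 3, so compatible.
    Write x = 11 + 15·t and substitute into x ≡ 11 (mod 18): 15·t ≡ 11 − 11 = 0 (mod 18).
    Divide the congruence (and modulus) by g = 3: 5·t ≡ 0 (mod 6).
    The inverse of 5 mod 6 is 5 (since 5·5 = 25 = 4·6 + 1), so t ≡ 5·0 = 0 ≡ 0 (mod 6).
    Then x = 11 + 15·0 = 11, valid modulo lcm(15, 18) = 90: x ≡ 11 (mod 90).
  Combine with x ≡ 1 (mod 4): gcd(90, 4) = 2; 1 - 11 = -10, which IS divisible by 2, so compatible.
    Write x = 11 + 90·t and substitute into x ≡ 1 (mod 4): 90·t ≡ 1 − 11 = -10 (mod 4).
    Divide the congruence (and modulus) by g = 2: 45·t ≡ -5 (mod 2).
    Reduce coefficients mod 2: 1·t ≡ 1 (mod 2).
    So t ≡ 1 (mod 2).
    Then x = 11 + 90·1 = 101, valid modulo lcm(90, 4) = 180: x ≡ 101 (mod 180).
Verify: 101 mod 15 = 11, 101 mod 18 = 11, 101 mod 4 = 1.

x ≡ 101 (mod 180).


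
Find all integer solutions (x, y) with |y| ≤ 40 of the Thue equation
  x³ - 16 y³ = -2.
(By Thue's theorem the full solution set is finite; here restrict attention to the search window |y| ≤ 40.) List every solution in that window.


The equation is x³ - 16y³ = -2. For fixed y, x³ = 16·y³ − 2, so a solution requires the RHS to be a perfect cube.
Strategy: iterate y from -40 to 40, compute RHS = 16·y³ − 2, and check whether it is a (positive or negative) perfect cube.
Check small values of y:
  y = 0: RHS = -2 is not a perfect cube.
  y = 1: RHS = 14 is not a perfect cube.
  y = -1: RHS = -18 is not a perfect cube.
  y = 2: RHS = 126 is not a perfect cube.
  y = -2: RHS = -130 is not a perfect cube.
  y = 3: RHS = 430 is not a perfect cube.
  y = -3: RHS = -434 is not a perfect cube.
Continuing the search up to |y| = 40 finds no solutions either.
No (x, y) in the scanned range satisfies the equation.

No integer solutions with |y| ≤ 40.


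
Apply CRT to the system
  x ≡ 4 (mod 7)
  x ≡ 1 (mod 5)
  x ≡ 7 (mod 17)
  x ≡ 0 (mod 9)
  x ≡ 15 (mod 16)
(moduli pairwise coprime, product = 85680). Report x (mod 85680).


Product of moduli M = 7 · 5 · 17 · 9 · 16 = 85680.
Merge one congruence at a time:
  Start: x ≡ 4 (mod 7).
  Combine with x ≡ 1 (mod 5); new modulus lcm = 35.
    Write x = 4 + 7·t and substitute into x ≡ 1 (mod 5): 7·t ≡ 1 − 4 = -3 (mod 5).
    Reduce coefficients mod 5: 2·t ≡ 2 (mod 5).
    The inverse of 2 mod 5 is 3 (since 2·3 = 6 = 1·5 + 1), so t ≡ 3·2 = 6 ≡ 1 (mod 5).
    Then x = 4 + 7·1 = 11, valid modulo lcm(7, 5) = 35: x ≡ 11 (mod 35).
  Combine with x ≡ 7 (mod 17); new modulus lcm = 595.
    Write x = 11 + 35·t and substitute into x ≡ 7 (mod 17): 35·t ≡ 7 − 11 = -4 (mod 17).
    Reduce coefficients mod 17: 1·t ≡ 13 (mod 17).
    So t ≡ 13 (mod 17).
    Then x = 11 + 35·13 = 466, valid modulo lcm(35, 17) = 595: x ≡ 466 (mod 595).
  Combine with x ≡ 0 (mod 9); new modulus lcm = 5355.
    Write x = 466 + 595·t and substitute into x ≡ 0 (mod 9): 595·t ≡ 0 − 466 = -466 (mod 9).
    Reduce coefficients mod 9: 1·t ≡ 2 (mod 9).
    So t ≡ 2 (mod 9).
    Then x = 466 + 595·2 = 1656, valid modulo lcm(595, 9) = 5355: x ≡ 1656 (mod 5355).
  Combine with x ≡ 15 (mod 16); new modulus lcm = 85680.
    Write x = 1656 + 5355·t and substitute into x ≡ 15 (mod 16): 5355·t ≡ 15 − 1656 = -1641 (mod 16).
    Reduce coefficients mod 16: 11·t ≡ 7 (mod 16).
    The inverse of 11 mod 16 is 3 (since 11·3 = 33 = 2·16 + 1), so t ≡ 3·7 = 21 ≡ 5 (mod 16).
    Then x = 1656 + 5355·5 = 28431, valid modulo lcm(5355, 16) = 85680: x ≡ 28431 (mod 85680).
Verify against each original: 28431 mod 7 = 4, 28431 mod 5 = 1, 28431 mod 17 = 7, 28431 mod 9 = 0, 28431 mod 16 = 15.

x ≡ 28431 (mod 85680).


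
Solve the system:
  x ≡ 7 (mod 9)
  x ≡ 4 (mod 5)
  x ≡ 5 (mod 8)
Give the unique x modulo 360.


Moduli 9, 5, 8 are pairwise coprime; by CRT there is a unique solution modulo M = 9 · 5 · 8 = 360.
Solve pairwise, accumulating the modulus:
  Start with x ≡ 7 (mod 9).
  Combine with x ≡ 4 (mod 5): since gcd(9, 5) = 1, we get a unique residue mod 45.
    Write x = 7 + 9·t and substitute into x ≡ 4 (mod 5): 9·t ≡ 4 − 7 = -3 (mod 5).
    Reduce coefficients mod 5: 4·t ≡ 2 (mod 5).
    The inverse of 4 mod 5 is 4 (since 4·4 = 16 = 3·5 + 1), so t ≡ 4·2 = 8 ≡ 3 (mod 5).
    Then x = 7 + 9·3 = 34, valid modulo lcm(9, 5) = 45: x ≡ 34 (mod 45).
  Combine with x ≡ 5 (mod 8): since gcd(45, 8) = 1, we get a unique residue mod 360.
    Write x = 34 + 45·t and substitute into x ≡ 5 (mod 8): 45·t ≡ 5 − 34 = -29 (mod 8).
    Reduce coefficients mod 8: 5·t ≡ 3 (mod 8).
    The inverse of 5 mod 8 is 5 (since 5·5 = 25 = 3·8 + 1), so t ≡ 5·3 = 15 ≡ 7 (mod 8).
    Then x = 34 + 45·7 = 349, valid modulo lcm(45, 8) = 360: x ≡ 349 (mod 360).
Verify: 349 mod 9 = 7 ✓, 349 mod 5 = 4 ✓, 349 mod 8 = 5 ✓.

x ≡ 349 (mod 360).


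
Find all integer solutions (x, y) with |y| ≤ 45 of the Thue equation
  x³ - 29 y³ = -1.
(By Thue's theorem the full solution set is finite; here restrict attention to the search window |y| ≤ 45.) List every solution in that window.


The equation is x³ - 29y³ = -1. For fixed y, x³ = 29·y³ − 1, so a solution requires the RHS to be a perfect cube.
Strategy: iterate y from -45 to 45, compute RHS = 29·y³ − 1, and check whether it is a (positive or negative) perfect cube.
Check small values of y:
  y = 0: RHS = -1 = (-1)³ ⇒ x = -1 works.
  y = 1: RHS = 28 is not a perfect cube.
  y = -1: RHS = -30 is not a perfect cube.
  y = 2: RHS = 231 is not a perfect cube.
  y = -2: RHS = -233 is not a perfect cube.
  y = 3: RHS = 782 is not a perfect cube.
  y = -3: RHS = -784 is not a perfect cube.
Continuing the search up to |y| = 45 finds no further solutions beyond those listed.
Collected solutions: (-1, 0).

Solutions (with |y| ≤ 45): (-1, 0).


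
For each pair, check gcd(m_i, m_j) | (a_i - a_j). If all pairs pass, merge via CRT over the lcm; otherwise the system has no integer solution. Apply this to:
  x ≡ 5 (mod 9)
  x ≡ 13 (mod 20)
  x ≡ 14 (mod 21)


Moduli 9, 20, 21 are not pairwise coprime, so CRT works modulo lcm(m_i) when all pairwise compatibility conditions hold.
Pairwise compatibility: gcd(m_i, m_j) must divide a_i - a_j for every pair.
Merge one congruence at a time:
  Start: x ≡ 5 (mod 9).
  Combine with x ≡ 13 (mod 20): gcd(9, 20) = 1; 13 - 5 = 8, which IS divisible by 1, so compatible.
    Write x = 5 + 9·t and substitute into x ≡ 13 (mod 20): 9·t ≡ 13 − 5 = 8 (mod 20).
    The inverse of 9 mod 20 is 9 (since 9·9 = 81 = 4·20 + 1), so t ≡ 9·8 = 72 ≡ 12 (mod 20).
    Then x = 5 + 9·12 = 113, valid modulo lcm(9, 20) = 180: x ≡ 113 (mod 180).
  Combine with x ≡ 14 (mod 21): gcd(180, 21) = 3; 14 - 113 = -99, which IS divisible by 3, so compatible.
    Write x = 113 + 180·t and substitute into x ≡ 14 (mod 21): 180·t ≡ 14 − 113 = -99 (mod 21).
    Divide the congruence (and modulus) by g = 3: 60·t ≡ -33 (mod 7).
    Reduce coefficients mod 7: 4·t ≡ 2 (mod 7).
    The inverse of 4 mod 7 is 2 (since 4·2 = 8 = 1·7 + 1), so t ≡ 2·2 = 4 ≡ 4 (mod 7).
    Then x = 113 + 180·4 = 833, valid modulo lcm(180, 21) = 1260: x ≡ 833 (mod 1260).
Verify: 833 mod 9 = 5, 833 mod 20 = 13, 833 mod 21 = 14.

x ≡ 833 (mod 1260).


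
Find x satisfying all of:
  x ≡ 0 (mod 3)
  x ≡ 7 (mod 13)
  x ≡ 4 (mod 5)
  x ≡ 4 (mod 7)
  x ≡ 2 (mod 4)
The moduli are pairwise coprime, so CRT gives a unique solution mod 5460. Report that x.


Product of moduli M = 3 · 13 · 5 · 7 · 4 = 5460.
Merge one congruence at a time:
  Start: x ≡ 0 (mod 3).
  Combine with x ≡ 7 (mod 13); new modulus lcm = 39.
    Write x = 0 + 3·t and substitute into x ≡ 7 (mod 13): 3·t ≡ 7 − 0 = 7 (mod 13).
    The inverse of 3 mod 13 is 9 (since 3·9 = 27 = 2·13 + 1), so t ≡ 9·7 = 63 ≡ 11 (mod 13).
    Then x = 0 + 3·11 = 33, valid modulo lcm(3, 13) = 39: x ≡ 33 (mod 39).
  Combine with x ≡ 4 (mod 5); new modulus lcm = 195.
    Write x = 33 + 39·t and substitute into x ≡ 4 (mod 5): 39·t ≡ 4 − 33 = -29 (mod 5).
    Reduce coefficients mod 5: 4·t ≡ 1 (mod 5).
    The inverse of 4 mod 5 is 4 (since 4·4 = 16 = 3·5 + 1), so t ≡ 4·1 = 4 ≡ 4 (mod 5).
    Then x = 33 + 39·4 = 189, valid modulo lcm(39, 5) = 195: x ≡ 189 (mod 195).
  Combine with x ≡ 4 (mod 7); new modulus lcm = 1365.
    Write x = 189 + 195·t and substitute into x ≡ 4 (mod 7): 195·t ≡ 4 − 189 = -185 (mod 7).
    Reduce coefficients mod 7: 6·t ≡ 4 (mod 7).
    The inverse of 6 mod 7 is 6 (since 6·6 = 36 = 5·7 + 1), so t ≡ 6·4 = 24 ≡ 3 (mod 7).
    Then x = 189 + 195·3 = 774, valid modulo lcm(195, 7) = 1365: x ≡ 774 (mod 1365).
  Combine with x ≡ 2 (mod 4); new modulus lcm = 5460.
    Write x = 774 + 1365·t and substitute into x ≡ 2 (mod 4): 1365·t ≡ 2 − 774 = -772 (mod 4).
    Reduce coefficients mod 4: 1·t ≡ 0 (mod 4).
    So t ≡ 0 (mod 4).
    Then x = 774 + 1365·0 = 774, valid modulo lcm(1365, 4) = 5460: x ≡ 774 (mod 5460).
Verify against each original: 774 mod 3 = 0, 774 mod 13 = 7, 774 mod 5 = 4, 774 mod 7 = 4, 774 mod 4 = 2.

x ≡ 774 (mod 5460).


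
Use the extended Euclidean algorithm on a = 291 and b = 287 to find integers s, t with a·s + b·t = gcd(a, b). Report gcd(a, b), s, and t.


Euclidean algorithm on (291, 287) — divide until remainder is 0:
  291 = 1 · 287 + 4
  287 = 71 · 4 + 3
  4 = 1 · 3 + 1
  3 = 3 · 1 + 0
gcd(291, 287) = 1.
Track Bezout coefficients alongside the remainders: start with r₀ = 291 = a·1 + b·0 (s = 1, t = 0) and r₁ = 287 = a·0 + b·1 (s = 0, t = 1); each new remainder r_{k+1} = r_{k-1} − q_k·r_k inherits s_{k+1} = s_{k-1} − q_k·s_k, t_{k+1} = t_{k-1} − q_k·t_k, so r_k = a·s_k + b·t_k at every step:
  q = 1: r = 4, s = 1 − 1·0 = 1, t = 0 − 1·1 = -1  (check: 291·1 + 287·(-1) = 4)
  q = 71: r = 3, s = 0 − 71·1 = -71, t = 1 − 71·(-1) = 72  (check: 291·(-71) + 287·72 = 3)
  q = 1: r = 1, s = 1 − 1·(-71) = 72, t = -1 − 1·72 = -73  (check: 291·72 + 287·(-73) = 1)
The row with r = 1 (the gcd) gives the Bezout coefficients s = 72, t = -73.
Result: 291 · (72) + 287 · (-73) = 1.

gcd(291, 287) = 1; s = 72, t = -73 (check: 291·72 + 287·(-73) = 1).


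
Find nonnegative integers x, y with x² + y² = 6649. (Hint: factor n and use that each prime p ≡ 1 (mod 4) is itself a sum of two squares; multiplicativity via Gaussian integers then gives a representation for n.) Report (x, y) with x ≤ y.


Step 1: Factor n = 6649 = 61 · 109.
Step 2: Check the mod-4 condition on each prime factor: 61 ≡ 1 (mod 4), exponent 1; 109 ≡ 1 (mod 4), exponent 1.
All primes ≡ 3 (mod 4) appear to even exponent (or don't appear), so by the two-squares theorem n IS expressible as a sum of two squares.
Step 3: Build a representation. Here n = 61 · 109 is a product of primes ≡ 1 (mod 4). Each prime p ≡ 1 (mod 4) is itself a sum of two squares; find a² by testing p − a² for a perfect square:
  61: 61 − 1² = 60, 61 − 2² = 57, 61 − 3² = 52, 61 − 4² = 45, 61 − 5² = 36 = 6² ⇒ 61 = 5² + 6².
  109: 109 − 1² = 108, 109 − 2² = 105, 109 − 3² = 100 = 10² ⇒ 109 = 3² + 10².
  Combine using the Brahmagupta–Fibonacci identity (a² + b²)(c² + d²) = (ac − bd)² + (ad + bc)² = (ac + bd)² + (ad − bc)²:
  61 · 109 = 6649: from (5² + 6²)(3² + 10²), take (5·3 − 6·10, 5·10 + 6·3) = (15 − 60, 50 + 18) = (-45, 68); dropping signs (only squares matter) gives (45, 68); check 45² + 68² = 2025 + 4624 = 6649 ✓.
Step 4: Order so x ≤ y and verify: 45² + 68² = 2025 + 4624 = 6649 = n. ✓

n = 6649 = 45² + 68² (one valid representation with x ≤ y).


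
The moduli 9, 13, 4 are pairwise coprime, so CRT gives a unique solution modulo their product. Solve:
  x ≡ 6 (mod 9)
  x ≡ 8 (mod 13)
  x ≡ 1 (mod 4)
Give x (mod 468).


Moduli 9, 13, 4 are pairwise coprime; by CRT there is a unique solution modulo M = 9 · 13 · 4 = 468.
Solve pairwise, accumulating the modulus:
  Start with x ≡ 6 (mod 9).
  Combine with x ≡ 8 (mod 13): since gcd(9, 13) = 1, we get a unique residue mod 117.
    Write x = 6 + 9·t and substitute into x ≡ 8 (mod 13): 9·t ≡ 8 − 6 = 2 (mod 13).
    The inverse of 9 mod 13 is 3 (since 9·3 = 27 = 2·13 + 1), so t ≡ 3·2 = 6 ≡ 6 (mod 13).
    Then x = 6 + 9·6 = 60, valid modulo lcm(9, 13) = 117: x ≡ 60 (mod 117).
  Combine with x ≡ 1 (mod 4): since gcd(117, 4) = 1, we get a unique residue mod 468.
    Write x = 60 + 117·t and substitute into x ≡ 1 (mod 4): 117·t ≡ 1 − 60 = -59 (mod 4).
    Reduce coefficients mod 4: 1·t ≡ 1 (mod 4).
    So t ≡ 1 (mod 4).
    Then x = 60 + 117·1 = 177, valid modulo lcm(117, 4) = 468: x ≡ 177 (mod 468).
Verify: 177 mod 9 = 6 ✓, 177 mod 13 = 8 ✓, 177 mod 4 = 1 ✓.

x ≡ 177 (mod 468).


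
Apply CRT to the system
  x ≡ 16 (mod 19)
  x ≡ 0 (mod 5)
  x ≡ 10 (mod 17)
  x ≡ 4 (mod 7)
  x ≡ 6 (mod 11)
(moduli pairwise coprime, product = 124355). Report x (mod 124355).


Product of moduli M = 19 · 5 · 17 · 7 · 11 = 124355.
Merge one congruence at a time:
  Start: x ≡ 16 (mod 19).
  Combine with x ≡ 0 (mod 5); new modulus lcm = 95.
    Write x = 16 + 19·t and substitute into x ≡ 0 (mod 5): 19·t ≡ 0 − 16 = -16 (mod 5).
    Reduce coefficients mod 5: 4·t ≡ 4 (mod 5).
    The inverse of 4 mod 5 is 4 (since 4·4 = 16 = 3·5 + 1), so t ≡ 4·4 = 16 ≡ 1 (mod 5).
    Then x = 16 + 19·1 = 35, valid modulo lcm(19, 5) = 95: x ≡ 35 (mod 95).
  Combine with x ≡ 10 (mod 17); new modulus lcm = 1615.
    Write x = 35 + 95·t and substitute into x ≡ 10 (mod 17): 95·t ≡ 10 − 35 = -25 (mod 17).
    Reduce coefficients mod 17: 10·t ≡ 9 (mod 17).
    The inverse of 10 mod 17 is 12 (since 10·12 = 120 = 7·17 + 1), so t ≡ 12·9 = 108 ≡ 6 (mod 17).
    Then x = 35 + 95·6 = 605, valid modulo lcm(95, 17) = 1615: x ≡ 605 (mod 1615).
  Combine with x ≡ 4 (mod 7); new modulus lcm = 11305.
    Write x = 605 + 1615·t and substitute into x ≡ 4 (mod 7): 1615·t ≡ 4 − 605 = -601 (mod 7).
    Reduce coefficients mod 7: 5·t ≡ 1 (mod 7).
    The inverse of 5 mod 7 is 3 (since 5·3 = 15 = 2·7 + 1), so t ≡ 3·1 = 3 ≡ 3 (mod 7).
    Then x = 605 + 1615·3 = 5450, valid modulo lcm(1615, 7) = 11305: x ≡ 5450 (mod 11305).
  Combine with x ≡ 6 (mod 11); new modulus lcm = 124355.
    Write x = 5450 + 11305·t and substitute into x ≡ 6 (mod 11): 11305·t ≡ 6 − 5450 = -5444 (mod 11).
    Reduce coefficients mod 11: 8·t ≡ 1 (mod 11).
    The inverse of 8 mod 11 is 7 (since 8·7 = 56 = 5·11 + 1), so t ≡ 7·1 = 7 ≡ 7 (mod 11).
    Then x = 5450 + 11305·7 = 84585, valid modulo lcm(11305, 11) = 124355: x ≡ 84585 (mod 124355).
Verify against each original: 84585 mod 19 = 16, 84585 mod 5 = 0, 84585 mod 17 = 10, 84585 mod 7 = 4, 84585 mod 11 = 6.

x ≡ 84585 (mod 124355).


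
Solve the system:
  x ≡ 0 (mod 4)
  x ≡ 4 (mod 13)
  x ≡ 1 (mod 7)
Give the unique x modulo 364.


Moduli 4, 13, 7 are pairwise coprime; by CRT there is a unique solution modulo M = 4 · 13 · 7 = 364.
Solve pairwise, accumulating the modulus:
  Start with x ≡ 0 (mod 4).
  Combine with x ≡ 4 (mod 13): since gcd(4, 13) = 1, we get a unique residue mod 52.
    Write x = 0 + 4·t and substitute into x ≡ 4 (mod 13): 4·t ≡ 4 − 0 = 4 (mod 13).
    The inverse of 4 mod 13 is 10 (since 4·10 = 40 = 3·13 + 1), so t ≡ 10·4 = 40 ≡ 1 (mod 13).
    Then x = 0 + 4·1 = 4, valid modulo lcm(4, 13) = 52: x ≡ 4 (mod 52).
  Combine with x ≡ 1 (mod 7): since gcd(52, 7) = 1, we get a unique residue mod 364.
    Write x = 4 + 52·t and substitute into x ≡ 1 (mod 7): 52·t ≡ 1 − 4 = -3 (mod 7).
    Reduce coefficients mod 7: 3·t ≡ 4 (mod 7).
    The inverse of 3 mod 7 is 5 (since 3·5 = 15 = 2·7 + 1), so t ≡ 5·4 = 20 ≡ 6 (mod 7).
    Then x = 4 + 52·6 = 316, valid modulo lcm(52, 7) = 364: x ≡ 316 (mod 364).
Verify: 316 mod 4 = 0 ✓, 316 mod 13 = 4 ✓, 316 mod 7 = 1 ✓.

x ≡ 316 (mod 364).
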